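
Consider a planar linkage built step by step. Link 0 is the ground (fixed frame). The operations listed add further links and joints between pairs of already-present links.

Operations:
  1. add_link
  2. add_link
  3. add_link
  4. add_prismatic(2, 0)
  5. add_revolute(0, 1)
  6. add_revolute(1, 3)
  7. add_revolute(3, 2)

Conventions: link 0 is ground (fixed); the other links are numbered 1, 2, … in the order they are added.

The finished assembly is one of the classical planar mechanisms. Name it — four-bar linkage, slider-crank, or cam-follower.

links: 4 (incl. ground); joints: 3 revolute, 1 prismatic, 0 higher (cam) pair, forming one closed loop
4 links, 3 revolutes + 1 prismatic in one loop → slider-crank

slider-crank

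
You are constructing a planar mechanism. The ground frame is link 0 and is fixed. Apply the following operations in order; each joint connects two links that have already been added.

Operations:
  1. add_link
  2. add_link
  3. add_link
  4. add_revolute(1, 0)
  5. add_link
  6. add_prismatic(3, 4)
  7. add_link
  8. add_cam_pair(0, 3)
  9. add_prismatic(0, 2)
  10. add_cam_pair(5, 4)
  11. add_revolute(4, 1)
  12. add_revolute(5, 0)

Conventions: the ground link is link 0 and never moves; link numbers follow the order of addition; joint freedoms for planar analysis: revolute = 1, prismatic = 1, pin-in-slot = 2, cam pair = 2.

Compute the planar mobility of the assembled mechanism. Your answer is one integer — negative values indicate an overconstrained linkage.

link 0 = ground. State L|J1|J2 = 1|0|0
+link1  2|0|0
+link2  3|0|0
+link3  4|0|0
R(1,0) f=1→J1  4|1|0
+link4  5|1|0
P(3,4) f=1→J1  5|2|0
+link5  6|2|0
C(0,3) f=2→J2  6|2|1
P(0,2) f=1→J1  6|3|1
C(5,4) f=2→J2  6|3|2
R(4,1) f=1→J1  6|4|2
R(5,0) f=1→J1  6|5|2
M = 3(6−1)−2·5−2 = 15−10−2 = 3

M = 3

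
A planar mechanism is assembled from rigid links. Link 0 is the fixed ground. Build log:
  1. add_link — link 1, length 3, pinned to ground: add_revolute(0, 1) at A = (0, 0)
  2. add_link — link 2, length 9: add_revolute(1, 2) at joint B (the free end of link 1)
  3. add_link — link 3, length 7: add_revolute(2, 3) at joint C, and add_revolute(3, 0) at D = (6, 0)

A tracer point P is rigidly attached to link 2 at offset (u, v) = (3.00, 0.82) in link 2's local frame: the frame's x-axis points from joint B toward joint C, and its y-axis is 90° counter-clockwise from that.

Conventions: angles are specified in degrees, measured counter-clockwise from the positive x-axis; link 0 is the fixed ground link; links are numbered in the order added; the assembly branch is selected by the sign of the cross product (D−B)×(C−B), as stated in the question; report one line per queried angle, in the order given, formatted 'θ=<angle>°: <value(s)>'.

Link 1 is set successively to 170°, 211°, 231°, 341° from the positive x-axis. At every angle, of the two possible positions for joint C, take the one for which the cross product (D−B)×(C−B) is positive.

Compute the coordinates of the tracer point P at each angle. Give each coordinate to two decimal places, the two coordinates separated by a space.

A=(0,0), D=(6.00,0)
θ=170°: B = A + 3.00·(cos170°, sin170°) = (-2.9544, 0.5209)
θ=170°: |BD| = 8.9696
θ=170°: circle(B,9.00) ∩ circle(D,7.00): a=6.2686, h=6.4579
θ=170°:   candidates: C₊=(3.6787,6.6039) cross=57.925; C₋=(2.9285,-6.2902) cross=-57.925
θ=170°:   branch + wants cross > 0 → take C=(3.6787,6.6039) (cross=57.925)
θ=170°: ex = (C−B)/|BC| = (0.7370,0.6759); ey = (-0.6759,0.7370)
θ=170°: P = B + 3.00·ex + 0.82·ey = (-1.2976,3.1529)
θ=211°: B = A + 3.00·(cos211°, sin211°) = (-2.5715, -1.5451)
θ=211°: |BD| = 8.7097
θ=211°: circle(B,9.00) ∩ circle(D,7.00): a=6.1919, h=6.5315
θ=211°:   candidates: C₊=(2.3634,5.9813) cross=56.887; C₋=(4.6809,-6.8746) cross=-56.887
θ=211°:   branch + wants cross > 0 → take C=(2.3634,5.9813) (cross=56.887)
θ=211°: ex = (C−B)/|BC| = (0.5483,0.8363); ey = (-0.8363,0.5483)
θ=211°: P = B + 3.00·ex + 0.82·ey = (-1.6123,1.4133)
θ=231°: B = A + 3.00·(cos231°, sin231°) = (-1.8880, -2.3314)
θ=231°: |BD| = 8.2253
θ=231°: circle(B,9.00) ∩ circle(D,7.00): a=6.0579, h=6.6560
θ=231°:   candidates: C₊=(2.0348,5.7687) cross=54.748; C₋=(5.8081,-6.9974) cross=-54.748
θ=231°:   branch + wants cross > 0 → take C=(2.0348,5.7687) (cross=54.748)
θ=231°: ex = (C−B)/|BC| = (0.4359,0.9000); ey = (-0.9000,0.4359)
θ=231°: P = B + 3.00·ex + 0.82·ey = (-1.3184,0.7260)
θ=341°: B = A + 3.00·(cos341°, sin341°) = (2.8366, -0.9767)
θ=341°: |BD| = 3.3108
θ=341°: circle(B,9.00) ∩ circle(D,7.00): a=6.4881, h=6.2374
θ=341°:   candidates: C₊=(7.1958,6.8971) cross=20.651; C₋=(10.8759,-5.0225) cross=-20.651
θ=341°:   branch + wants cross > 0 → take C=(7.1958,6.8971) (cross=20.651)
θ=341°: ex = (C−B)/|BC| = (0.4844,0.8749); ey = (-0.8749,0.4844)
θ=341°: P = B + 3.00·ex + 0.82·ey = (3.5723,2.0451)

θ=170°: -1.30 3.15
θ=211°: -1.61 1.41
θ=231°: -1.32 0.73
θ=341°: 3.57 2.05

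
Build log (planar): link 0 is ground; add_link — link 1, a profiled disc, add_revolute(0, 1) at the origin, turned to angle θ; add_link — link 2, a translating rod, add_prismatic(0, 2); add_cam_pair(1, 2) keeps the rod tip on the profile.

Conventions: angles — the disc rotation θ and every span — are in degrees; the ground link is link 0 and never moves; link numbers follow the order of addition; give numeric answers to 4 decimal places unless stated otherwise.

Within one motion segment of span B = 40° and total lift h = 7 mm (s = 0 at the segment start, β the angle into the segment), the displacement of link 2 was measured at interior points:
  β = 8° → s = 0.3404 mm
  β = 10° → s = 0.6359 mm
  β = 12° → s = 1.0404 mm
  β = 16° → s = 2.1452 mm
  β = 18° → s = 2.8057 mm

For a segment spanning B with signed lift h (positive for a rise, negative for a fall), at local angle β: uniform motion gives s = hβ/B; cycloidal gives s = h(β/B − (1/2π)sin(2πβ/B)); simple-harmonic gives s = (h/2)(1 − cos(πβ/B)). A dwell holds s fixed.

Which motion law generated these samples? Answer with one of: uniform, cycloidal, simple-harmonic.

candidates at β/B = r: uniform s = h·r (linear in β); cycloidal s = h·(r − sin(2πr)/(2π)); simple-harmonic s = (h/2)(1 − cos(πr))
β=8°: printed 0.3404 | uniform 1.4000, cycloidal 0.3404, simple-harmonic 0.6684
β=10°: printed 0.6359 | uniform 1.7500, cycloidal 0.6359, simple-harmonic 1.0251
β=12°: printed 1.0404 | uniform 2.1000, cycloidal 1.0404, simple-harmonic 1.4428
β=16°: printed 2.1452 | uniform 2.8000, cycloidal 2.1452, simple-harmonic 2.4184
β=18°: printed 2.8057 | uniform 3.1500, cycloidal 2.8057, simple-harmonic 2.9525
only one law matches every sample → cycloidal

cycloidal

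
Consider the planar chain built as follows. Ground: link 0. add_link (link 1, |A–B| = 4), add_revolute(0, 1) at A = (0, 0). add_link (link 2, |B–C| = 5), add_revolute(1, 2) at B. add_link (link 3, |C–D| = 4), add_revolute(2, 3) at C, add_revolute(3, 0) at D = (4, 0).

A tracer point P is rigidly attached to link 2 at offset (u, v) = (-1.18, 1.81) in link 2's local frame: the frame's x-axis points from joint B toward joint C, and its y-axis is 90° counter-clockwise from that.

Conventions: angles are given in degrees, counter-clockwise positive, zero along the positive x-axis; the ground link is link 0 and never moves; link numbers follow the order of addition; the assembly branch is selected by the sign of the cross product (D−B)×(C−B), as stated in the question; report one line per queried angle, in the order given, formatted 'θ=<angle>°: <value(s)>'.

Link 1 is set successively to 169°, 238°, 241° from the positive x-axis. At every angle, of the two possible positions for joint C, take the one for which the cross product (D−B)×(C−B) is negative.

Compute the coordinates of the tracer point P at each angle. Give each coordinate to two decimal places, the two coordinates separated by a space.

A=(0,0), D=(4.00,0)
θ=169°: B = A + 4.00·(cos169°, sin169°) = (-3.9265, 0.7632)
θ=169°: |BD| = 7.9632
θ=169°: circle(B,5.00) ∩ circle(D,4.00): a=4.5467, h=2.0803
θ=169°:   candidates: C₊=(0.7986,2.3982) cross=16.566; C₋=(0.3999,-1.7433) cross=-16.566
θ=169°:   branch - wants cross < 0 → take C=(0.3999,-1.7433) (cross=-16.566)
θ=169°: ex = (C−B)/|BC| = (0.8653,-0.5013); ey = (0.5013,0.8653)
θ=169°: P = B + -1.18·ex + 1.81·ey = (-4.0402,2.9209)
θ=238°: B = A + 4.00·(cos238°, sin238°) = (-2.1197, -3.3922)
θ=238°: |BD| = 6.9970
θ=238°: circle(B,5.00) ∩ circle(D,4.00): a=4.1416, h=2.8013
θ=238°:   candidates: C₊=(0.1446,1.0657) cross=19.600; C₋=(2.8607,-3.8343) cross=-19.600
θ=238°:   branch - wants cross < 0 → take C=(2.8607,-3.8343) (cross=-19.600)
θ=238°: ex = (C−B)/|BC| = (0.9961,-0.0884); ey = (0.0884,0.9961)
θ=238°: P = B + -1.18·ex + 1.81·ey = (-3.1350,-1.4849)
θ=241°: B = A + 4.00·(cos241°, sin241°) = (-1.9392, -3.4985)
θ=241°: |BD| = 6.8930
θ=241°: circle(B,5.00) ∩ circle(D,4.00): a=4.0993, h=2.8627
θ=241°:   candidates: C₊=(0.1399,1.0487) cross=19.733; C₋=(3.0458,-3.8845) cross=-19.733
θ=241°:   branch - wants cross < 0 → take C=(3.0458,-3.8845) (cross=-19.733)
θ=241°: ex = (C−B)/|BC| = (0.9970,-0.0772); ey = (0.0772,0.9970)
θ=241°: P = B + -1.18·ex + 1.81·ey = (-2.9760,-1.6028)

θ=169°: -4.04 2.92
θ=238°: -3.14 -1.48
θ=241°: -2.98 -1.60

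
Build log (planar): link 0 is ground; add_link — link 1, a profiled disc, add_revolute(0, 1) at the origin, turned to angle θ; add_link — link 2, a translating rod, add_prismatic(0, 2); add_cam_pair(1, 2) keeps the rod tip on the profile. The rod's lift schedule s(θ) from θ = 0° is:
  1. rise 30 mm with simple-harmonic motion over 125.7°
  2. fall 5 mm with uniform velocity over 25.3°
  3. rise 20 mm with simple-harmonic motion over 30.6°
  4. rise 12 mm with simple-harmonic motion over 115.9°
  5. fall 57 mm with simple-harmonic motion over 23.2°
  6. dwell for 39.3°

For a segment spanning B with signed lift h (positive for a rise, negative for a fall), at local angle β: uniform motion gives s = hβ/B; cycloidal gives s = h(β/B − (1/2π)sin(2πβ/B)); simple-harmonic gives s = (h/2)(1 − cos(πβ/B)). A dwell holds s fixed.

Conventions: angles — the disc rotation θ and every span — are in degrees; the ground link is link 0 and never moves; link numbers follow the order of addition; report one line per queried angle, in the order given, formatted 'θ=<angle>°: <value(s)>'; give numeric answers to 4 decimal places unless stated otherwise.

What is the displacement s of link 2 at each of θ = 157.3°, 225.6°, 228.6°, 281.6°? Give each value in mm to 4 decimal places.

seg 1 [0°–125.7°] simple-harmonic, h=30: full span → s += 30 → s = 30.0000
seg 2 [125.7°–151°] uniform, h=-5: full span → s += -5 → s = 25.0000
seg 3 [151°–181.6°] simple-harmonic, h=20: θ=157.3° here. β=6.3, B=30.6. 20/2·(1 − cos(π·0.2059)) = 2.0198 → s = 27.0198
seg 3 [151°–181.6°] simple-harmonic, h=20: full span → s += 20 → s = 45.0000
seg 4 [181.6°–297.5°] simple-harmonic, h=12: θ=225.6° here. β=44, B=115.9. 12/2·(1 − cos(π·0.3796)) = 3.7849 → s = 48.7849
seg 4 [181.6°–297.5°] simple-harmonic, h=12: θ=228.6° here. β=47, B=115.9. 12/2·(1 − cos(π·0.4055)) = 4.2452 → s = 49.2452
seg 4 [181.6°–297.5°] simple-harmonic, h=12: θ=281.6° here. β=100, B=115.9. 12/2·(1 − cos(π·0.8628)) = 11.4513 → s = 56.4513

θ=157.3°: 27.0198
θ=225.6°: 48.7849
θ=228.6°: 49.2452
θ=281.6°: 56.4513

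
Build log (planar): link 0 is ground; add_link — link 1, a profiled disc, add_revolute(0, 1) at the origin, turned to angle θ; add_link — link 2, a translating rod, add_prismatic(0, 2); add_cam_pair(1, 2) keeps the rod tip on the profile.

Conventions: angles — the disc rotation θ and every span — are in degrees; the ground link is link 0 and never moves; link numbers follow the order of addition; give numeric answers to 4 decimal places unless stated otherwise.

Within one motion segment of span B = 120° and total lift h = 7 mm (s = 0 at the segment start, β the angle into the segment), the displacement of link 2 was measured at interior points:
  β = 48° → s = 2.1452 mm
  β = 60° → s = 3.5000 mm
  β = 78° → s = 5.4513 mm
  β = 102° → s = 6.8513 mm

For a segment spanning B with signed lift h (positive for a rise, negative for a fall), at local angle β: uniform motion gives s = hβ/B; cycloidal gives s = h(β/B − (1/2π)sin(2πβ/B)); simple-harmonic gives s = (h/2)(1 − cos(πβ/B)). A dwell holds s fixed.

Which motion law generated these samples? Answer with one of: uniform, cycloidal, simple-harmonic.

candidates at β/B = r: uniform s = h·r (linear in β); cycloidal s = h·(r − sin(2πr)/(2π)); simple-harmonic s = (h/2)(1 − cos(πr))
β=48°: printed 2.1452 | uniform 2.8000, cycloidal 2.1452, simple-harmonic 2.4184
β=60°: printed 3.5000 | uniform 3.5000, cycloidal 3.5000, simple-harmonic 3.5000
β=78°: printed 5.4513 | uniform 4.5500, cycloidal 5.4513, simple-harmonic 5.0890
β=102°: printed 6.8513 | uniform 5.9500, cycloidal 6.8513, simple-harmonic 6.6185
only one law matches every sample → cycloidal

cycloidal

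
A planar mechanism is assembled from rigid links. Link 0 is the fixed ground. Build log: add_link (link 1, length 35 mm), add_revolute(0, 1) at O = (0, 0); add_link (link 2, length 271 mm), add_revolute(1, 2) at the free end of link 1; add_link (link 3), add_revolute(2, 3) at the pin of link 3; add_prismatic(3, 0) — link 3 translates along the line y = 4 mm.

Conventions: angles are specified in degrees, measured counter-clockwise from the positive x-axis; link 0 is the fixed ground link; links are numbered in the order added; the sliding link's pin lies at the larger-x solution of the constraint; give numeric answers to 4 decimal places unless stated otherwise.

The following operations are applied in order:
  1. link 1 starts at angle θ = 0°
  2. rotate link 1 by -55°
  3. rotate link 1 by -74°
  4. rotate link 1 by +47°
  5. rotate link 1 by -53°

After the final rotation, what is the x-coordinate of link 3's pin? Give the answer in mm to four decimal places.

geometry: r = 35 mm, L = 271 mm, e = 4 mm; θ starts at 0°
rotate link 1 by -55°: θ ← 0° -55° = -55°
rotate link 1 by -74°: θ ← -55° -74° = -129°
rotate link 1 by +47°: θ ← -129° +47° = -82°
rotate link 1 by -53°: θ ← -82° -53° = -135°
crank pin P = (r cos θ, r sin θ) = (-24.748737, -24.748737)
h = r sin θ − e = -24.748737 − 4 = -28.748737
x = r cos θ + √(L² − h²) = -24.748737 + 269.470796 = 244.722059

244.7221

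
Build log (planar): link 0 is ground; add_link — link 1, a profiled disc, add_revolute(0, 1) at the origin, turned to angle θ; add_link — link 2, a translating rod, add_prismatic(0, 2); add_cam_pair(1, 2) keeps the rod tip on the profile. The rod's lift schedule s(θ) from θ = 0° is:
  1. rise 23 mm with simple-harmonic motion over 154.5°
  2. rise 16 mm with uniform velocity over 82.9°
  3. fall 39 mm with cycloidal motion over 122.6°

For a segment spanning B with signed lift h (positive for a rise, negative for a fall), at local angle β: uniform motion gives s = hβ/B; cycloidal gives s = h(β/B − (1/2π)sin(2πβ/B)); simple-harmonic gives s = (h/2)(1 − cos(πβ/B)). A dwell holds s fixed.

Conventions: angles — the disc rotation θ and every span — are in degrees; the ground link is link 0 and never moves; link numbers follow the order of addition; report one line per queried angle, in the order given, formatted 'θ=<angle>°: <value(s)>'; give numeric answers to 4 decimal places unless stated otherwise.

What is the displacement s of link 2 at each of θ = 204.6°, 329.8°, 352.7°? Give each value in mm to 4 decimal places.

seg 1 [0°–154.5°] simple-harmonic, h=23: full span → s += 23 → s = 23.0000
seg 2 [154.5°–237.4°] uniform, h=16: θ=204.6° here. β=50.1, B=82.9. 16·50.1/82.9 = 9.6695 → s = 32.6695
seg 2 [154.5°–237.4°] uniform, h=16: full span → s += 16 → s = 39.0000
seg 3 [237.4°–360°] cycloidal, h=-39: θ=329.8° here. β=92.4, B=122.6. -39·(0.7537 − sin(2π·0.7537)/(2π)) = -35.5985 → s = 3.4015
seg 3 [237.4°–360°] cycloidal, h=-39: θ=352.7° here. β=115.3, B=122.6. -39·(0.9405 − sin(2π·0.9405)/(2π)) = -38.9462 → s = 0.0538

θ=204.6°: 32.6695
θ=329.8°: 3.4015
θ=352.7°: 0.0538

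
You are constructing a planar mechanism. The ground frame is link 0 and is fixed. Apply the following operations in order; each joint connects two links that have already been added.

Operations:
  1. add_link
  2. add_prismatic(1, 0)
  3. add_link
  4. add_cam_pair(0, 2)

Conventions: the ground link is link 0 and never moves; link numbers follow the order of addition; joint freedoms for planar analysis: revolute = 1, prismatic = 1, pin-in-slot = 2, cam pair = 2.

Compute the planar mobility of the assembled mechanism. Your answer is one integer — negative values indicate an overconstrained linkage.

link 0 = ground. State L|J1|J2 = 1|0|0
+link1  2|0|0
P(1,0) f=1→J1  2|1|0
+link2  3|1|0
C(0,2) f=2→J2  3|1|1
M = 3(3−1)−2·1−1 = 6−2−1 = 3

M = 3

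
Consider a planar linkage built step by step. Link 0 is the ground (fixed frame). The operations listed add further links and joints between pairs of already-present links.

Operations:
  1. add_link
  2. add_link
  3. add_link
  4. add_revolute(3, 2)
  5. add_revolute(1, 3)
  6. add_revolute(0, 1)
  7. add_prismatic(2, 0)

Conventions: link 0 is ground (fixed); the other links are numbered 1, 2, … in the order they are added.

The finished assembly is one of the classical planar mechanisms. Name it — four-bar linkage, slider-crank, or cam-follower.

links: 4 (incl. ground); joints: 3 revolute, 1 prismatic, 0 higher (cam) pair, forming one closed loop
4 links, 3 revolutes + 1 prismatic in one loop → slider-crank

slider-crank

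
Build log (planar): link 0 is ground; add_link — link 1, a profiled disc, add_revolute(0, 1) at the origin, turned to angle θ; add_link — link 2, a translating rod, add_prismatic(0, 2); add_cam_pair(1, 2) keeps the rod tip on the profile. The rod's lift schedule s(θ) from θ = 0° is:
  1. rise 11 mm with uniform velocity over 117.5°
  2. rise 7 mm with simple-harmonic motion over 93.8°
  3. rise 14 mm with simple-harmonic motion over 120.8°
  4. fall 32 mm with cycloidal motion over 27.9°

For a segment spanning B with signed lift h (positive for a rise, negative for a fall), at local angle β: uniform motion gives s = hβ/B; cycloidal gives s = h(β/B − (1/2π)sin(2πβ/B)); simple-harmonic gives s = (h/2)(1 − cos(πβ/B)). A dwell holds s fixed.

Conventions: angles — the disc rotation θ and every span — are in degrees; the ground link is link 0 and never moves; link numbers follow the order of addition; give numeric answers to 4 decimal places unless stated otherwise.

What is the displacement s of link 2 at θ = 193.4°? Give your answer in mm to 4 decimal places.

seg 1 [0°–117.5°] uniform, h=11: full span → s += 11 → s = 11.0000
seg 2 [117.5°–211.3°] simple-harmonic, h=7: θ=193.4° here. β=75.9, B=93.8. 7/2·(1 − cos(π·0.8092)) = 6.3896 → s = 17.3896

17.3896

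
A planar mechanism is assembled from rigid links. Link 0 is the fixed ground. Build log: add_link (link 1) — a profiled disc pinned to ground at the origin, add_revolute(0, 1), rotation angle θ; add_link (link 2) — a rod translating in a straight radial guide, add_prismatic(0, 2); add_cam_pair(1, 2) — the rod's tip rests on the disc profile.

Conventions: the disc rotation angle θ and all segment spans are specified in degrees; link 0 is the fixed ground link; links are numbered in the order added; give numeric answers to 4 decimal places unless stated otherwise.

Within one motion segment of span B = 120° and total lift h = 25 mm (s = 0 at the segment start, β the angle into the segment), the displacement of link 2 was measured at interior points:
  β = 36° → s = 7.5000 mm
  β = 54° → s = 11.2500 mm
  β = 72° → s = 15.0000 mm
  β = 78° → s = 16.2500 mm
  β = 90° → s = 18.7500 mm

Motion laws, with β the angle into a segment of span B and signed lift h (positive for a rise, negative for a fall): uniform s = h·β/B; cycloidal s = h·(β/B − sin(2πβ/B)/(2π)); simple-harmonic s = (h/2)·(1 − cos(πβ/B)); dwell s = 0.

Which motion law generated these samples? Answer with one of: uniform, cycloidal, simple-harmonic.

candidates at β/B = r: uniform s = h·r (linear in β); cycloidal s = h·(r − sin(2πr)/(2π)); simple-harmonic s = (h/2)(1 − cos(πr))
β=36°: printed 7.5000 | uniform 7.5000, cycloidal 3.7159, simple-harmonic 5.1527
β=54°: printed 11.2500 | uniform 11.2500, cycloidal 10.0205, simple-harmonic 10.5446
β=72°: printed 15.0000 | uniform 15.0000, cycloidal 17.3387, simple-harmonic 16.3627
β=78°: printed 16.2500 | uniform 16.2500, cycloidal 19.4690, simple-harmonic 18.1749
β=90°: printed 18.7500 | uniform 18.7500, cycloidal 22.7289, simple-harmonic 21.3388
only one law matches every sample → uniform

uniform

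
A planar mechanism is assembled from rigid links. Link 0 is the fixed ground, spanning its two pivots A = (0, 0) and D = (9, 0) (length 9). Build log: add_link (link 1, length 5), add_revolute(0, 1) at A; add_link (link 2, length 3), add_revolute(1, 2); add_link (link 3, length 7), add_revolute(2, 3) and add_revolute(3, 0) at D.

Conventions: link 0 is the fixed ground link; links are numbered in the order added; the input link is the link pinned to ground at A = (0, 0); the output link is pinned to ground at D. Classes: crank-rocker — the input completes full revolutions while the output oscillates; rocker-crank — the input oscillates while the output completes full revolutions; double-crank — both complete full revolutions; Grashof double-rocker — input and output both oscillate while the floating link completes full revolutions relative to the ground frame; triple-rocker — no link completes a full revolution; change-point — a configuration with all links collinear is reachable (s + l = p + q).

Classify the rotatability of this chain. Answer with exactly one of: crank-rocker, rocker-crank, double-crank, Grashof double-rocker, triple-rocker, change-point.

lengths: ground=9, input=5, coupler=3, output=7
sorted: s=3 (shortest), l=9 (longest), p+q=12
s + l = 12 vs p + q = 12
s + l = p + q → change-point (collinear configuration reachable)

change-point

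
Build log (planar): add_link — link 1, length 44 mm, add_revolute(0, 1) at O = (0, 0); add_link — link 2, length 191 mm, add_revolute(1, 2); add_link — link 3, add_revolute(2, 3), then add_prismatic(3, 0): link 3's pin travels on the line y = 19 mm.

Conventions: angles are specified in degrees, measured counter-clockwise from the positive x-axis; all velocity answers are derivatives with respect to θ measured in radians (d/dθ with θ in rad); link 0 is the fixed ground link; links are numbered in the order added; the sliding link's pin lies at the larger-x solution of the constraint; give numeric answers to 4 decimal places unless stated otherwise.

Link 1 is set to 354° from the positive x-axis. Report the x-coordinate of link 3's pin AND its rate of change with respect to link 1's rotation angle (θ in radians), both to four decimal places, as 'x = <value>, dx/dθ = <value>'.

geometry: r = 44 mm, L = 191 mm, e = 19 mm
crank pin P = (r cos θ, r sin θ) = (43.758963, -4.599252)
h = r sin θ − e = -4.599252 − 19 = -23.599252
x = r cos θ + √(L² − h²) = 43.758963 + 189.536475 = 233.295438
dx/dθ = −r sin θ − h·r cos θ/√(L² − h²) (θ in radians; h = -23.599252) = 10.047696

x = 233.2954, dx/dθ = 10.0477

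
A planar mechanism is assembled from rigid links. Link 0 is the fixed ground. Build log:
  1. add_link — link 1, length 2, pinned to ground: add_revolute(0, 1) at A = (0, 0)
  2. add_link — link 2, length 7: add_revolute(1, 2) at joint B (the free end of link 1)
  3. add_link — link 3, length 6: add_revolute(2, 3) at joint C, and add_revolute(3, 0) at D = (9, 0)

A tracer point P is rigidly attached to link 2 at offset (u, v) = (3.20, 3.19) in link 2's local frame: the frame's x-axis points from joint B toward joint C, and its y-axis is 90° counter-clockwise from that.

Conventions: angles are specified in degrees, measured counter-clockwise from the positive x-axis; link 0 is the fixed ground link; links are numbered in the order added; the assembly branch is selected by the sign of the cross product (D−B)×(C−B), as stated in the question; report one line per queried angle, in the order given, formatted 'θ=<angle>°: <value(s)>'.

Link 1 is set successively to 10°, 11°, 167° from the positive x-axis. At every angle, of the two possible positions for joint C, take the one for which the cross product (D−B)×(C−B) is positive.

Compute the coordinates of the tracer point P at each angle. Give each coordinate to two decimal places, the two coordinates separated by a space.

A=(0,0), D=(9.00,0)
θ=10°: B = A + 2.00·(cos10°, sin10°) = (1.9696, 0.3473)
θ=10°: |BD| = 7.0390
θ=10°: circle(B,7.00) ∩ circle(D,6.00): a=4.4429, h=5.4093
θ=10°:   candidates: C₊=(6.6740,5.5308) cross=38.076; C₋=(6.1402,-5.2746) cross=-38.076
θ=10°:   branch + wants cross > 0 → take C=(6.6740,5.5308) (cross=38.076)
θ=10°: ex = (C−B)/|BC| = (0.6721,0.7405); ey = (-0.7405,0.6721)
θ=10°: P = B + 3.20·ex + 3.19·ey = (1.7580,4.8608)
θ=11°: B = A + 2.00·(cos11°, sin11°) = (1.9633, 0.3816)
θ=11°: |BD| = 7.0471
θ=11°: circle(B,7.00) ∩ circle(D,6.00): a=4.4459, h=5.4068
θ=11°:   candidates: C₊=(6.6954,5.5398) cross=38.102; C₋=(6.1098,-5.2580) cross=-38.102
θ=11°:   branch + wants cross > 0 → take C=(6.6954,5.5398) (cross=38.102)
θ=11°: ex = (C−B)/|BC| = (0.6760,0.7369); ey = (-0.7369,0.6760)
θ=11°: P = B + 3.20·ex + 3.19·ey = (1.7759,4.8961)
θ=167°: B = A + 2.00·(cos167°, sin167°) = (-1.9487, 0.4499)
θ=167°: |BD| = 10.9580
θ=167°: circle(B,7.00) ∩ circle(D,6.00): a=6.0722, h=3.4826
θ=167°:   candidates: C₊=(4.2613,3.6803) cross=38.163; C₋=(3.9753,-3.2791) cross=-38.163
θ=167°:   branch + wants cross > 0 → take C=(4.2613,3.6803) (cross=38.163)
θ=167°: ex = (C−B)/|BC| = (0.8871,0.4615); ey = (-0.4615,0.8871)
θ=167°: P = B + 3.20·ex + 3.19·ey = (-0.5820,4.7567)

θ=10°: 1.76 4.86
θ=11°: 1.78 4.90
θ=167°: -0.58 4.76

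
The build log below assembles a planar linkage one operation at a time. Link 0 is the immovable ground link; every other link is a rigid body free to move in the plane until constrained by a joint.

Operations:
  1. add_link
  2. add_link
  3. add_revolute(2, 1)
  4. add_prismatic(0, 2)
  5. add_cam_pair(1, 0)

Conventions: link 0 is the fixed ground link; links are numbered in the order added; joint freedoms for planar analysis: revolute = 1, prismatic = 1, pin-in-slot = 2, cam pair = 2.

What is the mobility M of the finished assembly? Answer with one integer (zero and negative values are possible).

link 0 = ground. State L|J1|J2 = 1|0|0
+link1  2|0|0
+link2  3|0|0
R(2,1) f=1→J1  3|1|0
P(0,2) f=1→J1  3|2|0
C(1,0) f=2→J2  3|2|1
M = 3(3−1)−2·2−1 = 6−4−1 = 1

M = 1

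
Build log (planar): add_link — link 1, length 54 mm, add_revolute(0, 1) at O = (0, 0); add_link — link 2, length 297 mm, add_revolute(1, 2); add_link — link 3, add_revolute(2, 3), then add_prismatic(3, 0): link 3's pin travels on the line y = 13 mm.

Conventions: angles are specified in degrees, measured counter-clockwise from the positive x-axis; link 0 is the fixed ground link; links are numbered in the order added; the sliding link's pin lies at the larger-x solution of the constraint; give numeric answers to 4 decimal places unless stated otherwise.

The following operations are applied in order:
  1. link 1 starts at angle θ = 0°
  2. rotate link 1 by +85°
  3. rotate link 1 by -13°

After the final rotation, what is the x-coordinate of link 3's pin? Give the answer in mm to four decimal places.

geometry: r = 54 mm, L = 297 mm, e = 13 mm; θ starts at 0°
rotate link 1 by +85°: θ ← 0° +85° = 85°
rotate link 1 by -13°: θ ← 85° -13° = 72°
crank pin P = (r cos θ, r sin θ) = (16.686918, 51.357052)
h = r sin θ − e = 51.357052 − 13 = 38.357052
x = r cos θ + √(L² − h²) = 16.686918 + 294.512710 = 311.199628

311.1996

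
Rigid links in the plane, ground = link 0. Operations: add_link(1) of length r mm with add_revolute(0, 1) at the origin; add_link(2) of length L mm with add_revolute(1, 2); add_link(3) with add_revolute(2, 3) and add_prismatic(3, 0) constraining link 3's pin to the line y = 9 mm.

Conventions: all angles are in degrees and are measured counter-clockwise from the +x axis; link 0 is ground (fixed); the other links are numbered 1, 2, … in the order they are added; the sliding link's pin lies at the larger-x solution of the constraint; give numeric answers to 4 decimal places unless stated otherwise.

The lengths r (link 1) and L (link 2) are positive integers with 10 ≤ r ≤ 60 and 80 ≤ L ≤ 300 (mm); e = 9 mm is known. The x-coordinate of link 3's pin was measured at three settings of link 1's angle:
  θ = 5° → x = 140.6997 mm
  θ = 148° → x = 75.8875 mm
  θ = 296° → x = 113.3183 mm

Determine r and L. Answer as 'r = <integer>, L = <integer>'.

constraint per measurement: (x − r cos θ)² + (r sin θ − e)² = L²
subtracting the θ₁ and θ₂ equations cancels the r² and L² terms:
r = (x₁² − x₂²) / (2[(x₁cos θ₁ + e sin θ₁) − (x₂cos θ₂ + e sin θ₂)]) = 35.0000 → r = 35
L² = (x₁ − r cos θ₁)² + (r sin θ₁ − e)² = 11235.9968 → L = 106.0000 → L = 106
check at θ₃=296°: x = 113.3183 (printed 113.3183) ✓

r = 35, L = 106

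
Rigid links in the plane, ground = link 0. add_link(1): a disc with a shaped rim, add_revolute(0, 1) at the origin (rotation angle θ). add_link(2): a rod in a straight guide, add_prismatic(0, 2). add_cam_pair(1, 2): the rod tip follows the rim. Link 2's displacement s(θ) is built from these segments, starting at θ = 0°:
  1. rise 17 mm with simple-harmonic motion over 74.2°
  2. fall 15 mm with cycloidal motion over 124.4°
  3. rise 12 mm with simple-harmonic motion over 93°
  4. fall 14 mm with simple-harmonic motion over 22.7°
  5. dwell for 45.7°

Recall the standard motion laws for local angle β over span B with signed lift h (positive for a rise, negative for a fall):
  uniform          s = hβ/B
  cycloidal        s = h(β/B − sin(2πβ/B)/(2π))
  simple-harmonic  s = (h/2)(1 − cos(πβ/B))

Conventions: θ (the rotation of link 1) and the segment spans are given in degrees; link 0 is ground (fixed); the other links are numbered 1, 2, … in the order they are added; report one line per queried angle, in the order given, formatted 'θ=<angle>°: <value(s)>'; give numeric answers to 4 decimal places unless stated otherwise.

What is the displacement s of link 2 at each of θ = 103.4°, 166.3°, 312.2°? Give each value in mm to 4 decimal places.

segment 1 (0° to 74.2°, simple-harmonic, h = 17) is passed completely: s = 0.0000 + (17) = 17.0000
θ = 103.4° falls in segment 2 (74.2° to 198.6°, cycloidal, h = -15): β = 103.4 − 74.2 = 29.2°, B = 124.4°; Δs = -15·(0.2347 − sin(2π·0.2347)/(2π)) = -1.1446; s = 17.0000 − 1.1446 = 15.8554
θ = 166.3° falls in segment 2 (74.2° to 198.6°, cycloidal, h = -15): β = 166.3 − 74.2 = 92.1°, B = 124.4°; Δs = -15·(0.7404 − sin(2π·0.7404)/(2π)) = -13.4882; s = 17.0000 − 13.4882 = 3.5118
segment 2 (74.2° to 198.6°, cycloidal, h = -15) is passed completely: s = 17.0000 + (-15) = 2.0000
segment 3 (198.6° to 291.6°, simple-harmonic, h = 12) is passed completely: s = 2.0000 + (12) = 14.0000
θ = 312.2° falls in segment 4 (291.6° to 314.3°, simple-harmonic, h = -14): β = 312.2 − 291.6 = 20.6°, B = 22.7°; Δs = -14/2·(1 − cos(π·0.9075)) = -13.7064; s = 14.0000 − 13.7064 = 0.2936

θ=103.4°: 15.8554
θ=166.3°: 3.5118
θ=312.2°: 0.2936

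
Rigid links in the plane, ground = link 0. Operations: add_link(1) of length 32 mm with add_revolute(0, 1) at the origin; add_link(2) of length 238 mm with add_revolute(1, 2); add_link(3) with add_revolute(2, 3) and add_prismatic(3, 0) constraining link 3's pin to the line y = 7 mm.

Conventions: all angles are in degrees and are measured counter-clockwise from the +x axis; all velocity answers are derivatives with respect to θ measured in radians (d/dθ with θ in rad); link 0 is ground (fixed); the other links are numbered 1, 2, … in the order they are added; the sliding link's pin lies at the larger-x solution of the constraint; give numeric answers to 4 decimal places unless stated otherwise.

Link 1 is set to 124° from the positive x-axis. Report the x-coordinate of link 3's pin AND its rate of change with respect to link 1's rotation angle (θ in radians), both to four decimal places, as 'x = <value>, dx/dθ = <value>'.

geometry: r = 32 mm, L = 238 mm, e = 7 mm
crank pin P = (r cos θ, r sin θ) = (-17.894173, 26.529202)
h = r sin θ − e = 26.529202 − 7 = 19.529202
x = r cos θ + √(L² − h²) = -17.894173 + 237.197408 = 219.303235
dx/dθ = −r sin θ − h·r cos θ/√(L² − h²) (θ in radians; h = 19.529202) = -25.055919

x = 219.3032, dx/dθ = -25.0559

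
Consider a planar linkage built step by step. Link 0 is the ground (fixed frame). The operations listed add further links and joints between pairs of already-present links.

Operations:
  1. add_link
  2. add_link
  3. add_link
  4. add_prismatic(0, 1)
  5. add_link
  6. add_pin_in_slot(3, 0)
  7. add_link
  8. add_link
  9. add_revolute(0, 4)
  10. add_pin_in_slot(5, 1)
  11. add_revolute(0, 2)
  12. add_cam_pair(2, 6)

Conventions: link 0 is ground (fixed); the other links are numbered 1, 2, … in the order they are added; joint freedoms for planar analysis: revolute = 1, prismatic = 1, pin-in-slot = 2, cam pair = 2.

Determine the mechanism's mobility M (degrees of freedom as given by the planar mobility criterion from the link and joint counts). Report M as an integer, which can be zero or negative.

(L,J1,J2)=(1,0,0); link0 fixed
link1: (2,0,0)
link2: (3,0,0)
link3: (4,0,0)
P 0-1 [J1]: (4,1,0)
link4: (5,1,0)
PS 3-0 [J2]: (5,1,1)
link5: (6,1,1)
link6: (7,1,1)
R 0-4 [J1]: (7,2,1)
PS 5-1 [J2]: (7,2,2)
R 0-2 [J1]: (7,3,2)
C 2-6 [J2]: (7,3,3)
Grübler: 3·6 − 2·3 − 3 = 9

M = 9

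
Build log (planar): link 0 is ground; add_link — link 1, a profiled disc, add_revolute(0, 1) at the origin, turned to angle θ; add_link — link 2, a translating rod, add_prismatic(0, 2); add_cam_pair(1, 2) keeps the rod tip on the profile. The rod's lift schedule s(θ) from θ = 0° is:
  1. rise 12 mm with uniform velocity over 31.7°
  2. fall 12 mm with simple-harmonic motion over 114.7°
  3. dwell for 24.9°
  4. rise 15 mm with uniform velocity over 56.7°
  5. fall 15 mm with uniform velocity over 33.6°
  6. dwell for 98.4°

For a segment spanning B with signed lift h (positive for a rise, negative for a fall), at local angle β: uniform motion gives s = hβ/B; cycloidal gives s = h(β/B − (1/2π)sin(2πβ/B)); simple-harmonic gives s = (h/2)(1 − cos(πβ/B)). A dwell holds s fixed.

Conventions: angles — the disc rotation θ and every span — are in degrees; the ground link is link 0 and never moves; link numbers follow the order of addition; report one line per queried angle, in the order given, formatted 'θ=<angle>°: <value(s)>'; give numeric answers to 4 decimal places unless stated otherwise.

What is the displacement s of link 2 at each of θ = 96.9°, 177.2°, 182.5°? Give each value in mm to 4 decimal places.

seg 1 [0°–31.7°] uniform, h=12: full span → s += 12 → s = 12.0000
seg 2 [31.7°–146.4°] simple-harmonic, h=-12: θ=96.9° here. β=65.2, B=114.7. -12/2·(1 − cos(π·0.5684)) = -7.2801 → s = 4.7199
seg 2 [31.7°–146.4°] simple-harmonic, h=-12: full span → s += -12 → s = 0.0000
seg 3 [146.4°–171.3°] dwell: s stays 0.0000
seg 4 [171.3°–228°] uniform, h=15: θ=177.2° here. β=5.9, B=56.7. 15·5.9/56.7 = 1.5608 → s = 1.5608
seg 4 [171.3°–228°] uniform, h=15: θ=182.5° here. β=11.2, B=56.7. 15·11.2/56.7 = 2.9630 → s = 2.9630

θ=96.9°: 4.7199
θ=177.2°: 1.5608
θ=182.5°: 2.9630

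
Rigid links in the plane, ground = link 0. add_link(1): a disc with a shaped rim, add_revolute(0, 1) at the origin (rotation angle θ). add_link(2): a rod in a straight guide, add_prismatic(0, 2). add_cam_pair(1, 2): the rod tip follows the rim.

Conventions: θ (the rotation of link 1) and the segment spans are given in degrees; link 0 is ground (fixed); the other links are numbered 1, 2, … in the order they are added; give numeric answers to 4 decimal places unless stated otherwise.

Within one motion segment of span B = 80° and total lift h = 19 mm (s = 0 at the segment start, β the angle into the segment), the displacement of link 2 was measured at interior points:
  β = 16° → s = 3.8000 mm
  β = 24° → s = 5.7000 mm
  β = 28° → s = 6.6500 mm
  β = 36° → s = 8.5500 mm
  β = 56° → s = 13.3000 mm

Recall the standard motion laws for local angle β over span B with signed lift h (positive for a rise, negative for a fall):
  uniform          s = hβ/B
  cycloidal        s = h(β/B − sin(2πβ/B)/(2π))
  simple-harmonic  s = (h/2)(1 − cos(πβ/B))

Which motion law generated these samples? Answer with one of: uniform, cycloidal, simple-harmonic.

candidates at β/B = r: uniform s = h·r (linear in β); cycloidal s = h·(r − sin(2πr)/(2π)); simple-harmonic s = (h/2)(1 − cos(πr))
β=16°: printed 3.8000 | uniform 3.8000, cycloidal 0.9241, simple-harmonic 1.8143
β=24°: printed 5.7000 | uniform 5.7000, cycloidal 2.8241, simple-harmonic 3.9160
β=28°: printed 6.6500 | uniform 6.6500, cycloidal 4.2036, simple-harmonic 5.1871
β=36°: printed 8.5500 | uniform 8.5500, cycloidal 7.6155, simple-harmonic 8.0139
β=56°: printed 13.3000 | uniform 13.3000, cycloidal 16.1759, simple-harmonic 15.0840
only one law matches every sample → uniform

uniform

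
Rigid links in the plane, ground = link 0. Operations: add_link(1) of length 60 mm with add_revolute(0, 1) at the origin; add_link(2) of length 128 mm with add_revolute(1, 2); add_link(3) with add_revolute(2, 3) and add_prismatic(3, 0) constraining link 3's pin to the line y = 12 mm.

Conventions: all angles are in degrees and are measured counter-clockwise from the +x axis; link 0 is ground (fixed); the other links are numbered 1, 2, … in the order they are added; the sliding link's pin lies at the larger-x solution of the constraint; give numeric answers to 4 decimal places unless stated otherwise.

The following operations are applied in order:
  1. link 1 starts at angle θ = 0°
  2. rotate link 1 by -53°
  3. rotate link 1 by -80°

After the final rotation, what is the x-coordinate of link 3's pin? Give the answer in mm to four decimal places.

geometry: r = 60 mm, L = 128 mm, e = 12 mm; θ starts at 0°
rotate link 1 by -53°: θ ← 0° -53° = -53°
rotate link 1 by -80°: θ ← -53° -80° = -133°
crank pin P = (r cos θ, r sin θ) = (-40.919902, -43.881222)
h = r sin θ − e = -43.881222 − 12 = -55.881222
x = r cos θ + √(L² − h²) = -40.919902 + 115.157670 = 74.237769

74.2378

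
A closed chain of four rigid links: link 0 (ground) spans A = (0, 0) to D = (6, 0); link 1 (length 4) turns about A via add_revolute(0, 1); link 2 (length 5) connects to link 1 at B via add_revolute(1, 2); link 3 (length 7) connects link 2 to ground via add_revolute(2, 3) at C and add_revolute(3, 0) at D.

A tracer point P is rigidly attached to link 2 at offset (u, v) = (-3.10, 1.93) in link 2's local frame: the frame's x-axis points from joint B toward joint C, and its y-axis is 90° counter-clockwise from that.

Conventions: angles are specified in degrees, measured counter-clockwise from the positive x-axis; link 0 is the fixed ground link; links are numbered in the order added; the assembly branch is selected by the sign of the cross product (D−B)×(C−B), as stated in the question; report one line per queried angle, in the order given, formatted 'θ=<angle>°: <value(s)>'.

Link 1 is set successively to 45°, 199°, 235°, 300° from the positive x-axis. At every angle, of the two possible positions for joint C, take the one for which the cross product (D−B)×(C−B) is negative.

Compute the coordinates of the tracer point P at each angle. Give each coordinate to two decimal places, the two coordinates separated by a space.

A=(0,0), D=(6.00,0)
θ=45°: B = A + 4.00·(cos45°, sin45°) = (2.8284, 2.8284)
θ=45°: |BD| = 4.2496
θ=45°: circle(B,5.00) ∩ circle(D,7.00): a=-0.6990, h=4.9509
θ=45°:   candidates: C₊=(5.6019,6.9887) cross=21.039; C₋=(-0.9885,-0.4013) cross=-21.039
θ=45°:   branch - wants cross < 0 → take C=(-0.9885,-0.4013) (cross=-21.039)
θ=45°: ex = (C−B)/|BC| = (-0.7634,-0.6459); ey = (0.6459,-0.7634)
θ=45°: P = B + -3.10·ex + 1.93·ey = (6.4416,3.3575)
θ=199°: B = A + 4.00·(cos199°, sin199°) = (-3.7821, -1.3023)
θ=199°: |BD| = 9.8684
θ=199°: circle(B,5.00) ∩ circle(D,7.00): a=3.7182, h=3.3429
θ=199°:   candidates: C₊=(-0.5376,2.5021) cross=32.989; C₋=(0.3447,-4.1253) cross=-32.989
θ=199°:   branch - wants cross < 0 → take C=(0.3447,-4.1253) (cross=-32.989)
θ=199°: ex = (C−B)/|BC| = (0.8254,-0.5646); ey = (0.5646,0.8254)
θ=199°: P = B + -3.10·ex + 1.93·ey = (-5.2510,2.0409)
θ=235°: B = A + 4.00·(cos235°, sin235°) = (-2.2943, -3.2766)
θ=235°: |BD| = 8.9181
θ=235°: circle(B,5.00) ∩ circle(D,7.00): a=3.1134, h=3.9124
θ=235°:   candidates: C₊=(-0.8361,1.5060) cross=34.891; C₋=(2.0388,-5.7714) cross=-34.891
θ=235°:   branch - wants cross < 0 → take C=(2.0388,-5.7714) (cross=-34.891)
θ=235°: ex = (C−B)/|BC| = (0.8666,-0.4990); ey = (0.4990,0.8666)
θ=235°: P = B + -3.10·ex + 1.93·ey = (-4.0179,-0.0572)
θ=300°: B = A + 4.00·(cos300°, sin300°) = (2.0000, -3.4641)
θ=300°: |BD| = 5.2915
θ=300°: circle(B,5.00) ∩ circle(D,7.00): a=0.3780, h=4.9857
θ=300°:   candidates: C₊=(-0.9782,0.5522) cross=26.382; C₋=(5.5496,-6.9855) cross=-26.382
θ=300°:   branch - wants cross < 0 → take C=(5.5496,-6.9855) (cross=-26.382)
θ=300°: ex = (C−B)/|BC| = (0.7099,-0.7043); ey = (0.7043,0.7099)
θ=300°: P = B + -3.10·ex + 1.93·ey = (1.1585,0.0893)

θ=45°: 6.44 3.36
θ=199°: -5.25 2.04
θ=235°: -4.02 -0.06
θ=300°: 1.16 0.09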